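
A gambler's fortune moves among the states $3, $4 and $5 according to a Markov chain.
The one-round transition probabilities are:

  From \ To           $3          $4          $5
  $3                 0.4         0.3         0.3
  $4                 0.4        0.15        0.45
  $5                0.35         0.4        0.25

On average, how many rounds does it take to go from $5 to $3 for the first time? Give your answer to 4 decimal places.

2.7322

Let t(s) be the expected number of rounds to first reach $3 from state s, with t($3) = 0. Conditioning on the first round:
t($4) = 1 + 0.15·t($4) + 0.45·t($5)
t($5) = 1 + 0.4·t($4) + 0.25·t($5)
Solving: t($4) = 2.6230, t($5) = 2.7322.
Expected rounds from $5 to $3: 2.7322.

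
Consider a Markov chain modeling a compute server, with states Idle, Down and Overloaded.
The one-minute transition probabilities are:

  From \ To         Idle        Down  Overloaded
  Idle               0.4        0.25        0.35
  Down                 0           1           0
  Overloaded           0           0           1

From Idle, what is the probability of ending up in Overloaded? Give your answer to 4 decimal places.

0.5833

Let h(s) be the probability of absorption at Overloaded starting from transient state s. Then h(Overloaded) = 1 and h(Down) = 0. By first-step analysis:
h(Idle) = 0.4·h(Idle) + 0.25·0 + 0.35·1
Solving: h(Idle) = 0.5833.
Starting from Idle, the probability is 0.5833.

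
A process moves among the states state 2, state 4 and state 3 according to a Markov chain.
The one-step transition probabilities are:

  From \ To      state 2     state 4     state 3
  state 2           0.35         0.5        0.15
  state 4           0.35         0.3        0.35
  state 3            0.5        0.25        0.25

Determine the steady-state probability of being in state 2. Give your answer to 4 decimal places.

0.3872

Let the stationary distribution be π with π = πP and π_1 + π_2 + π_3 = 1.
π_1 = 0.35·π_1 + 0.35·π_2 + 0.5·π_3
π_2 = 0.5·π_1 + 0.3·π_2 + 0.25·π_3
Solving with the normalization constraint gives π = (0.3872, 0.3650, 0.2478).
So the stationary probability of state 2 is 0.3872.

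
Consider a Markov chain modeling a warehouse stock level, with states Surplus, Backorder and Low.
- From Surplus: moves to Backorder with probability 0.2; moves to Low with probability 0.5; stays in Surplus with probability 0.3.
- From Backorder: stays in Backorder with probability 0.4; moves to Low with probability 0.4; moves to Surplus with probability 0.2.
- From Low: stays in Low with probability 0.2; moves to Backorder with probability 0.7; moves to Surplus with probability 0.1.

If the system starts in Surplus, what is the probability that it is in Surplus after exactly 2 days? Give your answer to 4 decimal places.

0.1800

Sum over the intermediate state after 1 day:
P = P(Surplus→Surplus)·P(Surplus→Surplus) + P(Surplus→Backorder)·P(Backorder→Surplus) + P(Surplus→Low)·P(Low→Surplus)
  = 0.3×0.3 + 0.2×0.2 + 0.5×0.1
  = 0.0900 + 0.0400 + 0.0500 = 0.1800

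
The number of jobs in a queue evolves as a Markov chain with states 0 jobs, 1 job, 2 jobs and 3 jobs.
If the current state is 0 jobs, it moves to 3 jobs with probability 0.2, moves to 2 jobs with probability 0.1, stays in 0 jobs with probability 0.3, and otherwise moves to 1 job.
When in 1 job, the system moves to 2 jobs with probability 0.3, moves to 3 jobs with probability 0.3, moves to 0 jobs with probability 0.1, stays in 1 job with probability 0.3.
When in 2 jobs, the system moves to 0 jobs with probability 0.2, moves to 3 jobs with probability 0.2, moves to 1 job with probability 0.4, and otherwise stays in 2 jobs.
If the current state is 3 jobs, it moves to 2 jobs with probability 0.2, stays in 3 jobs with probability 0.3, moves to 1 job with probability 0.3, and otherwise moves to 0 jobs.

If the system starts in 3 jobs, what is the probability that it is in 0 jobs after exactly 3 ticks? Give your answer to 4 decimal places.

Propagate the distribution vector 3 ticks from 3 jobs.
After 0 ticks: (0.0000, 0.0000, 0.0000, 1.0000)
After 1 tick: (0.2000, 0.3000, 0.2000, 0.3000)
After 2 ticks: (0.1900, 0.3400, 0.2100, 0.2600)
After 3 ticks: (0.1850, 0.3400, 0.2150, 0.2600)
P(in 0 jobs after 3 ticks) = 0.1850

0.1850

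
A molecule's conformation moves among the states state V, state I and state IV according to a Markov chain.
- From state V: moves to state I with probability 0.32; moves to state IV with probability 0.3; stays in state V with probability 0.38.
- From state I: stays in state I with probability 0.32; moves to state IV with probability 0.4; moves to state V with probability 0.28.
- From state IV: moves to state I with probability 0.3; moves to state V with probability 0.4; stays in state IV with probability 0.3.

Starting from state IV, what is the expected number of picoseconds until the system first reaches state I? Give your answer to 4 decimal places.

3.2484

Let t(s) be the expected number of picoseconds to first reach state I from state s, with t(state I) = 0. Conditioning on the first picosecond:
t(state V) = 1 + 0.38·t(state V) + 0.3·t(state IV)
t(state IV) = 1 + 0.4·t(state V) + 0.3·t(state IV)
Solving: t(state V) = 3.1847, t(state IV) = 3.2484.
Expected picoseconds from state IV to state I: 3.2484.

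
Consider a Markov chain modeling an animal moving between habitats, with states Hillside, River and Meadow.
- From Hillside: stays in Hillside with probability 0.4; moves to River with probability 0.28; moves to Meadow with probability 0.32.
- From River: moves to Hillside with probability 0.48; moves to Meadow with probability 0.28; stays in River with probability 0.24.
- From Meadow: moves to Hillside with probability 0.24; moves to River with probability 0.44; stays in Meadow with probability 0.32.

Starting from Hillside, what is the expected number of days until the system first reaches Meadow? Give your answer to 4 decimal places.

3.2338

Let t(s) be the expected number of days to first reach Meadow from state s, with t(Meadow) = 0. Conditioning on the first day:
t(Hillside) = 1 + 0.4·t(Hillside) + 0.28·t(River)
t(River) = 1 + 0.48·t(Hillside) + 0.24·t(River)
Solving: t(Hillside) = 3.2338, t(River) = 3.3582.
Expected days from Hillside to Meadow: 3.2338.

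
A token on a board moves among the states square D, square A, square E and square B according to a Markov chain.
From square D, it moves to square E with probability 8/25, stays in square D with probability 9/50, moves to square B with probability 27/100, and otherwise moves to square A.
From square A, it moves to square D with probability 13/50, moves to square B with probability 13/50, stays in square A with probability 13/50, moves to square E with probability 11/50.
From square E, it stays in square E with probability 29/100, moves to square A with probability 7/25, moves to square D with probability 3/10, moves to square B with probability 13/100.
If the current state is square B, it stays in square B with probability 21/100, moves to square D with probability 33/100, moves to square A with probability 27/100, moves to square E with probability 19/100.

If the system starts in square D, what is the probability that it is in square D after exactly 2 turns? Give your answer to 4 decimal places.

0.2773

Propagate the distribution vector 2 turns from square D.
After 0 turns: (1.0000, 0.0000, 0.0000, 0.0000)
After 1 turn: (0.1800, 0.2300, 0.3200, 0.2700)
After 2 turns: (0.2773, 0.2637, 0.2523, 0.2067)
P(in square D after 2 turns) = 0.2773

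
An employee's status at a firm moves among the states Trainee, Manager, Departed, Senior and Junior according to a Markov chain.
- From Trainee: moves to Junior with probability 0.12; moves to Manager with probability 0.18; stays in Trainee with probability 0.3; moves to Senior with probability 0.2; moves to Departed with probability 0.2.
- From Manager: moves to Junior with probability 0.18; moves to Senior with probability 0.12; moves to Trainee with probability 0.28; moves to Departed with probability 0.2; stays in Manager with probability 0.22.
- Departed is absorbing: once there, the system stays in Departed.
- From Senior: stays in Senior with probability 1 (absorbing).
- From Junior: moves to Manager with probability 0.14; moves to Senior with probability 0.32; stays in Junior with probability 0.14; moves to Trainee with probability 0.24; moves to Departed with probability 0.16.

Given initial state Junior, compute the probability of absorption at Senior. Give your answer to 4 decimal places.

Let h(s) be the probability of absorption at Senior starting from transient state s. Then h(Senior) = 1 and h(Departed) = 0. By first-step analysis:
h(Trainee) = 0.3·h(Trainee) + 0.18·h(Manager) + 0.2·0 + 0.2·1 + 0.12·h(Junior)
h(Manager) = 0.28·h(Trainee) + 0.22·h(Manager) + 0.2·0 + 0.12·1 + 0.18·h(Junior)
h(Junior) = 0.24·h(Trainee) + 0.14·h(Manager) + 0.16·0 + 0.32·1 + 0.14·h(Junior)
Solving: h(Trainee) = 0.5086, h(Manager) = 0.4728, h(Junior) = 0.5910.
Starting from Junior, the probability is 0.5910.

0.5910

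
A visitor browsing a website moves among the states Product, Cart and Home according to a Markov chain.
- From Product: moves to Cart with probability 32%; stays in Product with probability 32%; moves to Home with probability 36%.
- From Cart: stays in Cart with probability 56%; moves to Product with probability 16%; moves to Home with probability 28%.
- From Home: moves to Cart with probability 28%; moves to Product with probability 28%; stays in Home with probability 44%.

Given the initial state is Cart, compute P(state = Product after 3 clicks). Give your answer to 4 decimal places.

Propagate the distribution vector 3 clicks from Cart.
After 0 clicks: (0.0000, 1.0000, 0.0000)
After 1 click: (0.1600, 0.5600, 0.2800)
After 2 clicks: (0.2192, 0.4432, 0.3376)
After 3 clicks: (0.2356, 0.4129, 0.3516)
P(in Product after 3 clicks) = 0.2356

0.2356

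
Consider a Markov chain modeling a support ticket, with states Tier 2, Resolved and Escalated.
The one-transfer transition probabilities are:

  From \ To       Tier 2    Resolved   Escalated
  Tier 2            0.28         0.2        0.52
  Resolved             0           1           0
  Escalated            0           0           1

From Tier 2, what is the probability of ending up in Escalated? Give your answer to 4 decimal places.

Let h(s) be the probability of absorption at Escalated starting from transient state s. Then h(Escalated) = 1 and h(Resolved) = 0. By first-step analysis:
h(Tier 2) = 0.28·h(Tier 2) + 0.2·0 + 0.52·1
Solving: h(Tier 2) = 0.7222.
Starting from Tier 2, the probability is 0.7222.

0.7222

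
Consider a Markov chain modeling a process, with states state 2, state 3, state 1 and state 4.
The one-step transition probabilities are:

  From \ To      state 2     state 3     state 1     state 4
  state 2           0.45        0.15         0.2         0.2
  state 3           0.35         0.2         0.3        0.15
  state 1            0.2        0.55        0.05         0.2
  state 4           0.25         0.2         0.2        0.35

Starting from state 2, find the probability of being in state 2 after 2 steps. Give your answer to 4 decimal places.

0.3450

Propagate the distribution vector 2 steps from state 2.
After 0 steps: (1.0000, 0.0000, 0.0000, 0.0000)
After 1 step: (0.4500, 0.1500, 0.2000, 0.2000)
After 2 steps: (0.3450, 0.2475, 0.1850, 0.2225)
P(in state 2 after 2 steps) = 0.3450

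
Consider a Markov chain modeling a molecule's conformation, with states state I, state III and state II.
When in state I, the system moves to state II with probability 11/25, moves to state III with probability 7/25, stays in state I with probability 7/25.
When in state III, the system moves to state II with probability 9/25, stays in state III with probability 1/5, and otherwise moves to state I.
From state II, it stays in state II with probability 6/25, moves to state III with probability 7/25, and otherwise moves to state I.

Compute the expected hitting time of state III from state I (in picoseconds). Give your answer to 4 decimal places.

3.5714

Let t(s) be the expected number of picoseconds to first reach state III from state s, with t(state III) = 0. Conditioning on the first picosecond:
t(state I) = 1 + 0.28·t(state I) + 0.44·t(state II)
t(state II) = 1 + 0.48·t(state I) + 0.24·t(state II)
Solving: t(state I) = 3.5714, t(state II) = 3.5714.
Expected picoseconds from state I to state III: 3.5714.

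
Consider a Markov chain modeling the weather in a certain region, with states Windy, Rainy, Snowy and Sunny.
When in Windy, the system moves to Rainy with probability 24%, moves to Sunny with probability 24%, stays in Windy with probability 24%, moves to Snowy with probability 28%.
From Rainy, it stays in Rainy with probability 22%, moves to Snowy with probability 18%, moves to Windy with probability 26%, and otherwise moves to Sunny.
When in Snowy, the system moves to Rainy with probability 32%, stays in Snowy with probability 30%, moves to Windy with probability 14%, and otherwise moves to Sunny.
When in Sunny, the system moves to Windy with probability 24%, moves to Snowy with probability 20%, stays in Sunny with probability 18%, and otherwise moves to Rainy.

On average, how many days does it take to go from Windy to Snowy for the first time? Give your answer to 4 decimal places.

4.2944

Let t(s) be the expected number of days to first reach Snowy from state s, with t(Snowy) = 0. Conditioning on the first day:
t(Windy) = 1 + 0.24·t(Windy) + 0.24·t(Rainy) + 0.24·t(Sunny)
t(Rainy) = 1 + 0.26·t(Windy) + 0.22·t(Rainy) + 0.34·t(Sunny)
t(Sunny) = 1 + 0.24·t(Windy) + 0.38·t(Rainy) + 0.18·t(Sunny)
Solving: t(Windy) = 4.2944, t(Rainy) = 4.7531, t(Sunny) = 4.6790.
Expected days from Windy to Snowy: 4.2944.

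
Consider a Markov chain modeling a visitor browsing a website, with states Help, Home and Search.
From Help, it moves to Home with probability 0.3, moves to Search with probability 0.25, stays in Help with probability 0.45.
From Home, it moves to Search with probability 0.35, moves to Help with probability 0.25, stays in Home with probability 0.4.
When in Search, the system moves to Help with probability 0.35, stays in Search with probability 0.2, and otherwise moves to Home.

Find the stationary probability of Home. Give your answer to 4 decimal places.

Let the stationary distribution be π with π = πP and π_1 + π_2 + π_3 = 1.
π_1 = 0.45·π_1 + 0.25·π_2 + 0.35·π_3
π_2 = 0.3·π_1 + 0.4·π_2 + 0.45·π_3
Solving with the normalization constraint gives π = (0.3468, 0.3790, 0.2742).
So the stationary probability of Home is 0.3790.

0.3790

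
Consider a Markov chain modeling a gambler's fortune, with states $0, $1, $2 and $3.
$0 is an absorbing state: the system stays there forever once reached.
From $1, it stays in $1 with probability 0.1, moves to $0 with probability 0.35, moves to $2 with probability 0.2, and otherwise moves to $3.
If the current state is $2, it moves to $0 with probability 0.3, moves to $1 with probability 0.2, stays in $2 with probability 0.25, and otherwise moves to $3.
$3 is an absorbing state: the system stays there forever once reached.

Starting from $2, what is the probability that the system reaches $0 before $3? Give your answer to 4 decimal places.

0.5354

Let h(s) be the probability of absorption at $0 starting from transient state s. Then h($0) = 1 and h($3) = 0. By first-step analysis:
h($1) = 0.35·1 + 0.1·h($1) + 0.2·h($2) + 0.35·0
h($2) = 0.3·1 + 0.2·h($1) + 0.25·h($2) + 0.25·0
Solving: h($1) = 0.5079, h($2) = 0.5354.
Starting from $2, the probability is 0.5354.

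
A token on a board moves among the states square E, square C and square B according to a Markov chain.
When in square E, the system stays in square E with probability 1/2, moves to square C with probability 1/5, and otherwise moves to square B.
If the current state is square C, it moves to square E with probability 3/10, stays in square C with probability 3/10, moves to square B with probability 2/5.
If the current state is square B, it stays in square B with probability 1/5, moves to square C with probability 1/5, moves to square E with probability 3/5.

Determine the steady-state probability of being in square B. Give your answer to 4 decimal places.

Let the stationary distribution be π with π = πP and π_1 + π_2 + π_3 = 1.
π_1 = 0.5·π_1 + 0.3·π_2 + 0.6·π_3
π_2 = 0.2·π_1 + 0.3·π_2 + 0.2·π_3
Solving with the normalization constraint gives π = (0.4848, 0.2222, 0.2929).
So the stationary probability of square B is 0.2929.

0.2929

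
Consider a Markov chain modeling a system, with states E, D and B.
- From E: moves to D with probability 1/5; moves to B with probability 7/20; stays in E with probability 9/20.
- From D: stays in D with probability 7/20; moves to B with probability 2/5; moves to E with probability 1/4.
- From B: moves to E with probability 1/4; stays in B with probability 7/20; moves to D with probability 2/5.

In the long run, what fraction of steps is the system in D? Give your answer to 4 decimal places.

Let the stationary distribution be π with π = πP and π_1 + π_2 + π_3 = 1.
π_1 = 0.45·π_1 + 0.25·π_2 + 0.25·π_3
π_2 = 0.2·π_1 + 0.35·π_2 + 0.4·π_3
Solving with the normalization constraint gives π = (0.3125, 0.3214, 0.3661).
So the stationary probability of D is 0.3214.

0.3214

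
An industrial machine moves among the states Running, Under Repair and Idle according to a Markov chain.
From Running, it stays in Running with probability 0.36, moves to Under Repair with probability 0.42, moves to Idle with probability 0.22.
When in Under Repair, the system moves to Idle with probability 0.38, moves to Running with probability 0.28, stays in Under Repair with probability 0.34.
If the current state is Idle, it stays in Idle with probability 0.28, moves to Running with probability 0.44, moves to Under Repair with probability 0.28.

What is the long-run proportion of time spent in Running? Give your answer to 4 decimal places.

0.3554

Let the stationary distribution be π with π = πP and π_1 + π_2 + π_3 = 1.
π_1 = 0.36·π_1 + 0.28·π_2 + 0.44·π_3
π_2 = 0.42·π_1 + 0.34·π_2 + 0.28·π_3
Solving with the normalization constraint gives π = (0.3554, 0.3508, 0.2938).
So the stationary probability of Running is 0.3554.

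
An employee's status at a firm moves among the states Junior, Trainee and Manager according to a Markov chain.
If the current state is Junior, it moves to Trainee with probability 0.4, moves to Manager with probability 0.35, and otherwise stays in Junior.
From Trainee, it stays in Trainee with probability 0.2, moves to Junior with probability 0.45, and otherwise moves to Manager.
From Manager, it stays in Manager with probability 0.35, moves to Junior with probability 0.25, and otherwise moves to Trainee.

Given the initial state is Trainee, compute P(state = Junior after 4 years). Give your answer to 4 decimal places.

0.3156

Propagate the distribution vector 4 years from Trainee.
After 0 years: (0.0000, 1.0000, 0.0000)
After 1 year: (0.4500, 0.2000, 0.3500)
After 2 years: (0.2900, 0.3600, 0.3500)
After 3 years: (0.3220, 0.3280, 0.3500)
After 4 years: (0.3156, 0.3344, 0.3500)
P(in Junior after 4 years) = 0.3156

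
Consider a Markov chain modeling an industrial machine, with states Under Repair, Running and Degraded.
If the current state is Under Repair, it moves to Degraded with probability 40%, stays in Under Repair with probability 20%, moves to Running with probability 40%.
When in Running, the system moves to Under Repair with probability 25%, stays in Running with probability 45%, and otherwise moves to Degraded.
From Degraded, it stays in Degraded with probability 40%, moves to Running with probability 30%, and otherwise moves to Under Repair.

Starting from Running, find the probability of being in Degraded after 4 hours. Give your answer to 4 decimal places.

Propagate the distribution vector 4 hours from Running.
After 0 hours: (0.0000, 1.0000, 0.0000)
After 1 hour: (0.2500, 0.4500, 0.3000)
After 2 hours: (0.2525, 0.3925, 0.3550)
After 3 hours: (0.2551, 0.3841, 0.3608)
After 4 hours: (0.2553, 0.3831, 0.3616)
P(in Degraded after 4 hours) = 0.3616

0.3616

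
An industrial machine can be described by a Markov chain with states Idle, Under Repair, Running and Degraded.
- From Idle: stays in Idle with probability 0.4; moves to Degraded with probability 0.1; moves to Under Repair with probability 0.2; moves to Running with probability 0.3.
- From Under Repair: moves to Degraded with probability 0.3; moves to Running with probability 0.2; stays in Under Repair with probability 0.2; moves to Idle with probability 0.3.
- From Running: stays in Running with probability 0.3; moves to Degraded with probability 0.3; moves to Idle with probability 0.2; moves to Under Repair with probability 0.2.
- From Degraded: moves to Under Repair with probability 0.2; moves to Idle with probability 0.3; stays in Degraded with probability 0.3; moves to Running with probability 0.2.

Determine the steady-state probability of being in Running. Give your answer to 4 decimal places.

Let the stationary distribution be π with π = πP and π_1 + π_2 + π_3 + π_4 = 1.
π_1 = 0.4·π_1 + 0.3·π_2 + 0.2·π_3 + 0.3·π_4
π_2 = 0.2·π_1 + 0.2·π_2 + 0.2·π_3 + 0.2·π_4
π_3 = 0.3·π_1 + 0.2·π_2 + 0.3·π_3 + 0.2·π_4
Solving with the normalization constraint gives π = (0.3049, 0.2000, 0.2561, 0.2390).
So the stationary probability of Running is 0.2561.

0.2561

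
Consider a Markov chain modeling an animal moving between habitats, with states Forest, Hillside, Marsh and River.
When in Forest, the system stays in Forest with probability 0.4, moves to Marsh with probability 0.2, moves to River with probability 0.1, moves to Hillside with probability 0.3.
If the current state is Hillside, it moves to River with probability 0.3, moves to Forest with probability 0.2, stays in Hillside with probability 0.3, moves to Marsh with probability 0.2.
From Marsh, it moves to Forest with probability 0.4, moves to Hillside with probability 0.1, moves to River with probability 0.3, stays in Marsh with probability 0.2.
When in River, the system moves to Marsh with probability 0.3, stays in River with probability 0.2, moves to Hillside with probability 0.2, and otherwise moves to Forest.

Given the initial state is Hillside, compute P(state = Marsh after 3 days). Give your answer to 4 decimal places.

0.2230

Propagate the distribution vector 3 days from Hillside.
After 0 days: (0.0000, 1.0000, 0.0000, 0.0000)
After 1 day: (0.2000, 0.3000, 0.2000, 0.3000)
After 2 days: (0.3100, 0.2300, 0.2300, 0.2300)
After 3 days: (0.3310, 0.2310, 0.2230, 0.2150)
P(in Marsh after 3 days) = 0.2230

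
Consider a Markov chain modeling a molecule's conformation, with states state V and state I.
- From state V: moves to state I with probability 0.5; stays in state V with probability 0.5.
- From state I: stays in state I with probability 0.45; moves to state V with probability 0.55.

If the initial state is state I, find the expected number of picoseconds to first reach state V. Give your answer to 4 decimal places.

1.8182

Let t(s) be the expected number of picoseconds to first reach state V from state s, with t(state V) = 0. Conditioning on the first picosecond:
t(state I) = 1 + 0.45·t(state I)
Solving: t(state I) = 1.8182.
Expected picoseconds from state I to state V: 1.8182.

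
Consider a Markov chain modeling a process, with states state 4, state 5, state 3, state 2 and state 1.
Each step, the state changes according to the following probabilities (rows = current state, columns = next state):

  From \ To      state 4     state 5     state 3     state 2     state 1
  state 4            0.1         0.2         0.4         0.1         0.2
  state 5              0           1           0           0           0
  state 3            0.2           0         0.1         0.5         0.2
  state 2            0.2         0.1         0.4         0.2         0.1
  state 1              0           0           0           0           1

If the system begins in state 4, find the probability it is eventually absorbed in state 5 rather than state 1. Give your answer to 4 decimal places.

0.3935

Let h(s) be the probability of absorption at state 5 starting from transient state s. Then h(state 5) = 1 and h(state 1) = 0. By first-step analysis:
h(state 4) = 0.1·h(state 4) + 0.2·1 + 0.4·h(state 3) + 0.1·h(state 2) + 0.2·0
h(state 3) = 0.2·h(state 4) + 0.1·h(state 3) + 0.5·h(state 2) + 0.2·0
h(state 2) = 0.2·h(state 4) + 0.1·1 + 0.4·h(state 3) + 0.2·h(state 2) + 0.1·0
Solving: h(state 4) = 0.3935, h(state 3) = 0.2929, h(state 2) = 0.3698.
Starting from state 4, the probability is 0.3935.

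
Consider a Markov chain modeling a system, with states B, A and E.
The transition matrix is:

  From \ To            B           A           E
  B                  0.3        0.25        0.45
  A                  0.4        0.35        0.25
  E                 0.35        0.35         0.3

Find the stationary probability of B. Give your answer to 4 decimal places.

0.3483

Let the stationary distribution be π with π = πP and π_1 + π_2 + π_3 = 1.
π_1 = 0.3·π_1 + 0.4·π_2 + 0.35·π_3
π_2 = 0.25·π_1 + 0.35·π_2 + 0.35·π_3
Solving with the normalization constraint gives π = (0.3483, 0.3152, 0.3365).
So the stationary probability of B is 0.3483.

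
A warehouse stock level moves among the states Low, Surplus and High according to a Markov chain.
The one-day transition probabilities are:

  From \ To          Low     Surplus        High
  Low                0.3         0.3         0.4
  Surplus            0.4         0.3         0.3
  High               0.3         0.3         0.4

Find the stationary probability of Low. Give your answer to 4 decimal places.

0.3300

Let the stationary distribution be π with π = πP and π_1 + π_2 + π_3 = 1.
π_1 = 0.3·π_1 + 0.4·π_2 + 0.3·π_3
π_2 = 0.3·π_1 + 0.3·π_2 + 0.3·π_3
Solving with the normalization constraint gives π = (0.3300, 0.3000, 0.3700).
So the stationary probability of Low is 0.3300.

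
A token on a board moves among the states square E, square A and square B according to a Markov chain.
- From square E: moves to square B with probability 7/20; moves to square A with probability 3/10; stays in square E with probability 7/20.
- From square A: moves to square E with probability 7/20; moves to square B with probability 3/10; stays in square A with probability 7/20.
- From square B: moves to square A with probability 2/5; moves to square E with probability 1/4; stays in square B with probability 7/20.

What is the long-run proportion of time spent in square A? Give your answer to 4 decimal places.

Let the stationary distribution be π with π = πP and π_1 + π_2 + π_3 = 1.
π_1 = 0.35·π_1 + 0.35·π_2 + 0.25·π_3
π_2 = 0.3·π_1 + 0.35·π_2 + 0.4·π_3
Solving with the normalization constraint gives π = (0.3168, 0.3508, 0.3325).
So the stationary probability of square A is 0.3508.

0.3508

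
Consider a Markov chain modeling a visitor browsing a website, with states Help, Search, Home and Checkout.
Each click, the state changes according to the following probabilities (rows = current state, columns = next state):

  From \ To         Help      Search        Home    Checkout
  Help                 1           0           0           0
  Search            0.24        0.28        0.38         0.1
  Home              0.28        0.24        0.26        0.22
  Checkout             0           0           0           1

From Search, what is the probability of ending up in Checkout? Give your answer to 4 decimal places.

0.3569

Let h(s) be the probability of absorption at Checkout starting from transient state s. Then h(Checkout) = 1 and h(Help) = 0. By first-step analysis:
h(Search) = 0.24·0 + 0.28·h(Search) + 0.38·h(Home) + 0.1·1
h(Home) = 0.28·0 + 0.24·h(Search) + 0.26·h(Home) + 0.22·1
Solving: h(Search) = 0.3569, h(Home) = 0.4130.
Starting from Search, the probability is 0.3569.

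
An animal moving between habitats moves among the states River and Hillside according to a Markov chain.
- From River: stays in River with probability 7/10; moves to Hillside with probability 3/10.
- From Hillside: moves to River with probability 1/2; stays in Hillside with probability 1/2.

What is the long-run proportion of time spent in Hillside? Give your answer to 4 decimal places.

Let the stationary distribution be π with π = πP and π_1 + π_2 = 1.
π_1 = 0.7·π_1 + 0.5·π_2
Solving with the normalization constraint gives π = (0.6250, 0.3750).
So the stationary probability of Hillside is 0.3750.

0.3750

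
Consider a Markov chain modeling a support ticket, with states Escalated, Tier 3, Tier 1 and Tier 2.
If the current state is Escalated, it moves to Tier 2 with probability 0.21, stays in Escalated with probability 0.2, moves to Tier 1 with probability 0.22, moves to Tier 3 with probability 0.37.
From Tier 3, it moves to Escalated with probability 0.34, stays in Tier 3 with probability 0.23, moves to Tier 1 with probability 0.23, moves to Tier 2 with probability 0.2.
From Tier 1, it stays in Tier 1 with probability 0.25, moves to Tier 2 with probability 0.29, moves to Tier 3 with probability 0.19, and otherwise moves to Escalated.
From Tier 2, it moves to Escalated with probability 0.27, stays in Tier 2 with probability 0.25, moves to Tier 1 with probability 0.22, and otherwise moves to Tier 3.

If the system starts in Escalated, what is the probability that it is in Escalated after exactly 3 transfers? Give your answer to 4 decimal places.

Propagate the distribution vector 3 transfers from Escalated.
After 0 transfers: (1.0000, 0.0000, 0.0000, 0.0000)
After 1 transfer: (0.2000, 0.3700, 0.2200, 0.2100)
After 2 transfers: (0.2819, 0.2555, 0.2303, 0.2323)
After 3 transfers: (0.2682, 0.2672, 0.2295, 0.2352)
P(in Escalated after 3 transfers) = 0.2682

0.2682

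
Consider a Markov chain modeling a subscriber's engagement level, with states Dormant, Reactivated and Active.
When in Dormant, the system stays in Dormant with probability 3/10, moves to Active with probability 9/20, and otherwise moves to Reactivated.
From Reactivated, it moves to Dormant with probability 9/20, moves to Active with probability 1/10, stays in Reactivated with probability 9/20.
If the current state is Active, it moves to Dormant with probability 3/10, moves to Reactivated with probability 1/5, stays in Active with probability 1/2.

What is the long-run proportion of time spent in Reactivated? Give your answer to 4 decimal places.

Let the stationary distribution be π with π = πP and π_1 + π_2 + π_3 = 1.
π_1 = 0.3·π_1 + 0.45·π_2 + 0.3·π_3
π_2 = 0.25·π_1 + 0.45·π_2 + 0.2·π_3
Solving with the normalization constraint gives π = (0.3434, 0.2896, 0.3670).
So the stationary probability of Reactivated is 0.2896.

0.2896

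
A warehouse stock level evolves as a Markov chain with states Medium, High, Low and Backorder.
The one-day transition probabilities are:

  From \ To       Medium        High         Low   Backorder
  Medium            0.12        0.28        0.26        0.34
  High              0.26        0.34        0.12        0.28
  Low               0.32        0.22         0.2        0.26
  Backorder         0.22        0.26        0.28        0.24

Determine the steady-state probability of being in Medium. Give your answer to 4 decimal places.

0.2296

Let the stationary distribution be π with π = πP and π_1 + π_2 + π_3 + π_4 = 1.
π_1 = 0.12·π_1 + 0.26·π_2 + 0.32·π_3 + 0.22·π_4
π_2 = 0.28·π_1 + 0.34·π_2 + 0.22·π_3 + 0.26·π_4
π_3 = 0.26·π_1 + 0.12·π_2 + 0.2·π_3 + 0.28·π_4
Solving with the normalization constraint gives π = (0.2296, 0.2783, 0.2138, 0.2784).
So the stationary probability of Medium is 0.2296.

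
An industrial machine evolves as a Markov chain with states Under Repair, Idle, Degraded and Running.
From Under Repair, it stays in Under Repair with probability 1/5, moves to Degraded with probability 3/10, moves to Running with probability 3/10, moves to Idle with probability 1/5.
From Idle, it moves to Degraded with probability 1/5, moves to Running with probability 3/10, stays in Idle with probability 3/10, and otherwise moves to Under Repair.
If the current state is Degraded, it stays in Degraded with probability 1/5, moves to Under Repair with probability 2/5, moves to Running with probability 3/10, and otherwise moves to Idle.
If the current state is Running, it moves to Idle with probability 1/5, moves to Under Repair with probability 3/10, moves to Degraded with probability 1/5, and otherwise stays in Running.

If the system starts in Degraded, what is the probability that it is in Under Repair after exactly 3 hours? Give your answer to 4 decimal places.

0.2780

Propagate the distribution vector 3 hours from Degraded.
After 0 hours: (0.0000, 0.0000, 1.0000, 0.0000)
After 1 hour: (0.4000, 0.1000, 0.2000, 0.3000)
After 2 hours: (0.2700, 0.1900, 0.2400, 0.3000)
After 3 hours: (0.2780, 0.1950, 0.2270, 0.3000)
P(in Under Repair after 3 hours) = 0.2780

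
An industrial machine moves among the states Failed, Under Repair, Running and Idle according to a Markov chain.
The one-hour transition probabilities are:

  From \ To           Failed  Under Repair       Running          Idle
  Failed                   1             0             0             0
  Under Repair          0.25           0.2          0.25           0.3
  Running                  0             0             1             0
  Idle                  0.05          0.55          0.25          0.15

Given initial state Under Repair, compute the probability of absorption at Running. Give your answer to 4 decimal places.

Let h(s) be the probability of absorption at Running starting from transient state s. Then h(Running) = 1 and h(Failed) = 0. By first-step analysis:
h(Under Repair) = 0.25·0 + 0.2·h(Under Repair) + 0.25·1 + 0.3·h(Idle)
h(Idle) = 0.05·0 + 0.55·h(Under Repair) + 0.25·1 + 0.15·h(Idle)
Solving: h(Under Repair) = 0.5583, h(Idle) = 0.6553.
Starting from Under Repair, the probability is 0.5583.

0.5583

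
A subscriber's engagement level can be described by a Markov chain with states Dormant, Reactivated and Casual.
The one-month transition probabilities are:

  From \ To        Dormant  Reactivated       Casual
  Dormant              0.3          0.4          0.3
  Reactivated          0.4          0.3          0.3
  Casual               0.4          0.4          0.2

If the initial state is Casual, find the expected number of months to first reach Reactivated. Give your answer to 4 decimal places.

Let t(s) be the expected number of months to first reach Reactivated from state s, with t(Reactivated) = 0. Conditioning on the first month:
t(Dormant) = 1 + 0.3·t(Dormant) + 0.3·t(Casual)
t(Casual) = 1 + 0.4·t(Dormant) + 0.2·t(Casual)
Solving: t(Dormant) = 2.5000, t(Casual) = 2.5000.
Expected months from Casual to Reactivated: 2.5000.

2.5000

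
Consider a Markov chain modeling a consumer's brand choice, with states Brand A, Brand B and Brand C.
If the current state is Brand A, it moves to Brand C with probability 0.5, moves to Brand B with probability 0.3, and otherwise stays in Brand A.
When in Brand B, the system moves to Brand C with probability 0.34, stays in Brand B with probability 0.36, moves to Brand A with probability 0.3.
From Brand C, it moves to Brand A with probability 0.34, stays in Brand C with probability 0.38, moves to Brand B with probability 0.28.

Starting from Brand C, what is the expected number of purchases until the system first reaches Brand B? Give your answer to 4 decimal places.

Let t(s) be the expected number of purchases to first reach Brand B from state s, with t(Brand B) = 0. Conditioning on the first purchase:
t(Brand A) = 1 + 0.2·t(Brand A) + 0.5·t(Brand C)
t(Brand C) = 1 + 0.34·t(Brand A) + 0.38·t(Brand C)
Solving: t(Brand A) = 3.4356, t(Brand C) = 3.4969.
Expected purchases from Brand C to Brand B: 3.4969.

3.4969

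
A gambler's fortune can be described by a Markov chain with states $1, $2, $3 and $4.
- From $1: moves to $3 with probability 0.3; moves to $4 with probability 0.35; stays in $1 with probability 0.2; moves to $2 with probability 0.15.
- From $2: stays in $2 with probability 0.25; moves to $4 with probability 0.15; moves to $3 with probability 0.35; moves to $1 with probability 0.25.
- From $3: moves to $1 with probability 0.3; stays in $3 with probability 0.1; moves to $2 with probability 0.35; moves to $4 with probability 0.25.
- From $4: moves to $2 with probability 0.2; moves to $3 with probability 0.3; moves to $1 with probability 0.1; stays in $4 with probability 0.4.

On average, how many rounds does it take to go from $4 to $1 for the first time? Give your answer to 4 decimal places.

Let t(s) be the expected number of rounds to first reach $1 from state s, with t($1) = 0. Conditioning on the first round:
t($2) = 1 + 0.25·t($2) + 0.35·t($3) + 0.15·t($4)
t($3) = 1 + 0.35·t($2) + 0.1·t($3) + 0.25·t($4)
t($4) = 1 + 0.2·t($2) + 0.3·t($3) + 0.4·t($4)
Solving: t($2) = 4.3837, t($3) = 4.2791, t($4) = 5.2674.
Expected rounds from $4 to $1: 5.2674.

5.2674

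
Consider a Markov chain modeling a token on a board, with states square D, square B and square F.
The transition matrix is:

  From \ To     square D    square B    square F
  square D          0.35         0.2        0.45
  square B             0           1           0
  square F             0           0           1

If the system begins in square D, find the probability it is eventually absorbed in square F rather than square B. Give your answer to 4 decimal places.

0.6923

Let h(s) be the probability of absorption at square F starting from transient state s. Then h(square F) = 1 and h(square B) = 0. By first-step analysis:
h(square D) = 0.35·h(square D) + 0.2·0 + 0.45·1
Solving: h(square D) = 0.6923.
Starting from square D, the probability is 0.6923.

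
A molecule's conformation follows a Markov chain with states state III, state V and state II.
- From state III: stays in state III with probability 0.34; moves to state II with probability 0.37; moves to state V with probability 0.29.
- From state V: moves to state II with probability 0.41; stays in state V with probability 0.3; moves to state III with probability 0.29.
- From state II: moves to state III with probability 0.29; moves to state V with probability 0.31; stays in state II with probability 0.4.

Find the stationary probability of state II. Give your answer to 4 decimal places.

0.3939

Let the stationary distribution be π with π = πP and π_1 + π_2 + π_3 = 1.
π_1 = 0.34·π_1 + 0.29·π_2 + 0.29·π_3
π_2 = 0.29·π_1 + 0.3·π_2 + 0.31·π_3
Solving with the normalization constraint gives π = (0.3053, 0.3009, 0.3939).
So the stationary probability of state II is 0.3939.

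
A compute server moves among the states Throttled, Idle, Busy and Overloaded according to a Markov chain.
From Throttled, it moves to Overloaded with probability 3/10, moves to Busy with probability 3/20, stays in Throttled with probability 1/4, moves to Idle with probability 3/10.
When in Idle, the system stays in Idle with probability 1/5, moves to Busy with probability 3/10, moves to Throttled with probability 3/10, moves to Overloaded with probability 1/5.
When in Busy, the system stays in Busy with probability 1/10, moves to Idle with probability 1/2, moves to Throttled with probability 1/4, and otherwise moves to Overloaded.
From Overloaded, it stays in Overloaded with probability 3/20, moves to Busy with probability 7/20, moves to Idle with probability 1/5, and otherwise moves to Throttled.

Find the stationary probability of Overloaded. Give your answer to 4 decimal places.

0.2060

Let the stationary distribution be π with π = πP and π_1 + π_2 + π_3 + π_4 = 1.
π_1 = 0.25·π_1 + 0.3·π_2 + 0.25·π_3 + 0.3·π_4
π_2 = 0.3·π_1 + 0.2·π_2 + 0.5·π_3 + 0.2·π_4
π_3 = 0.15·π_1 + 0.3·π_2 + 0.1·π_3 + 0.35·π_4
Solving with the normalization constraint gives π = (0.2750, 0.2948, 0.2242, 0.2060).
So the stationary probability of Overloaded is 0.2060.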